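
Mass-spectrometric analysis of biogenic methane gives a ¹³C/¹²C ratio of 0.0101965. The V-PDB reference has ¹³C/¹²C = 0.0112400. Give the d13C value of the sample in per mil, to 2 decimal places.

-92.84 per mil

d13C = (R_sample / R_standard − 1) × 1000
R_sample / R_standard = 0.0101965 / 0.0112400 = 0.907162
d13C = (0.907162 − 1) × 1000 = -92.838 per mil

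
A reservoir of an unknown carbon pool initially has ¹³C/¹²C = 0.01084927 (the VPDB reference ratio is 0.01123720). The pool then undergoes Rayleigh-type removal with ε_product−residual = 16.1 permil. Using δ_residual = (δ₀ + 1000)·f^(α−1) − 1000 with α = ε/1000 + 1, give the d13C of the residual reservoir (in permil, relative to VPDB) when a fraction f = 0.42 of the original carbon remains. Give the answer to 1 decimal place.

δ₀ = (0.01084927/0.01123720 − 1)×1000 = (0.965478 − 1)×1000 = -34.522 permil
α − 1 = ε/1000 = 0.0161
f^(α−1) = 0.42^(0.0161) = 0.986130
δ_res = (-34.522 + 1000) × 0.986130 − 1000 = 952.087 − 1000 = -47.91 permil

-47.9 permil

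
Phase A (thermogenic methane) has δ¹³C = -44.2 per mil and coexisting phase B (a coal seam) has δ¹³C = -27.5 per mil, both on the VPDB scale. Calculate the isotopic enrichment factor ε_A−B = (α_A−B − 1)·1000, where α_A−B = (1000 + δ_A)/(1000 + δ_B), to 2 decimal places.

α_A−B = (1000 + -44.2) / (1000 + -27.5) = 955.8 / 972.5 = 0.982828
ε_A−B = (0.982828 − 1) × 1000 = -17.172 per mil
(The approximation ε ≈ δ_A − δ_B would give -16.7 per mil.)

-17.17 per mil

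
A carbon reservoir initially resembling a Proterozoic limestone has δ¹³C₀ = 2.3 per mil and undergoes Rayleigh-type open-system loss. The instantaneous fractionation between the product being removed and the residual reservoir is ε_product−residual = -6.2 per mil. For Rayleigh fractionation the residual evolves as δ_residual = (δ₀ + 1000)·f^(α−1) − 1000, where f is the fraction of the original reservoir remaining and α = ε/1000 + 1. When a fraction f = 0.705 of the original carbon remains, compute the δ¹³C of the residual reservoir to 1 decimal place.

Rayleigh residual: δ_res = (δ₀ + 1000)·f^(α−1) − 1000
α = ε/1000 + 1 = 0.99380, so α − 1 = -0.00620
f^(α−1) = 0.705^(-0.00620) = 1.002170
δ_res = (2.3 + 1000) × 1.002170 − 1000 = 1004.475 − 1000 = 4.47 per mil

4.5 per mil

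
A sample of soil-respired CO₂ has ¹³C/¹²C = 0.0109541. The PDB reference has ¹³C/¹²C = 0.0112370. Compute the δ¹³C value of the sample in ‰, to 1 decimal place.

-25.2‰

δ¹³C = (R_sample / R_standard − 1) × 1000
R_sample / R_standard = 0.0109541 / 0.0112370 = 0.974824
δ¹³C = (0.974824 − 1) × 1000 = -25.18‰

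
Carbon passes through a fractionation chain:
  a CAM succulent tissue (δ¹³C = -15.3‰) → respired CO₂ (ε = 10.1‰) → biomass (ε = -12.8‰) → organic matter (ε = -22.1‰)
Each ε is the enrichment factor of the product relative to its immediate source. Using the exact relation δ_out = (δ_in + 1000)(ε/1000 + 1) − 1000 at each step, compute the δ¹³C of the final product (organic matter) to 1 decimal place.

step 1: δ = (-15.30 + 1000)·(10.1/1000 + 1) − 1000 = -5.35‰
step 2: δ = (-5.35 + 1000)·(-12.8/1000 + 1) − 1000 = -18.09‰
step 3: δ = (-18.09 + 1000)·(-22.1/1000 + 1) − 1000 = -39.79‰

-39.8‰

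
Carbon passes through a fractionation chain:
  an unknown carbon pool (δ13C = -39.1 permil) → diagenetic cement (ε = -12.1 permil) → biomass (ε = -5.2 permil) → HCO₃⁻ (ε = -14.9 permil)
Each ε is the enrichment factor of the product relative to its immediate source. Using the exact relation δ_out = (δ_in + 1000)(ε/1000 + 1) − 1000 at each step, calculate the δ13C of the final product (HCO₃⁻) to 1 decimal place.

-69.7 permil

step 1: δ = (-39.10 + 1000)·(-12.1/1000 + 1) − 1000 = -50.73 permil
step 2: δ = (-50.73 + 1000)·(-5.2/1000 + 1) − 1000 = -55.66 permil
step 3: δ = (-55.66 + 1000)·(-14.9/1000 + 1) − 1000 = -69.73 permil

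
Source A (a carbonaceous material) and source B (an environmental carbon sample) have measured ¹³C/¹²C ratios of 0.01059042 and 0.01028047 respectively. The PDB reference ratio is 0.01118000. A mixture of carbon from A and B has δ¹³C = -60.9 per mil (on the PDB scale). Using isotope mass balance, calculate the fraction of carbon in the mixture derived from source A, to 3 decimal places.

0.705

δ_A = (0.01059042/0.01118000 − 1)×1000 = (0.947265 − 1)×1000 = -52.735 per mil
δ_B = (0.01028047/0.01118000 − 1)×1000 = (0.919541 − 1)×1000 = -80.459 per mil
f_A = (δ_mix − δ_B)/(δ_A − δ_B) = (-60.9 − (-80.459))/(-52.735 − (-80.459))
f_A = 19.559 / 27.724 = 0.7055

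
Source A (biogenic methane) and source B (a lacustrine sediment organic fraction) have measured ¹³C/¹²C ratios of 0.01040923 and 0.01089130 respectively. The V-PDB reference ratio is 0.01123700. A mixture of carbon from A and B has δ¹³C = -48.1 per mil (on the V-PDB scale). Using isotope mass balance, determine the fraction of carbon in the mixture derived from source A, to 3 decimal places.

0.404

δ_A = (0.01040923/0.01123700 − 1)×1000 = (0.926335 − 1)×1000 = -73.665 per mil
δ_B = (0.01089130/0.01123700 − 1)×1000 = (0.969236 − 1)×1000 = -30.764 per mil
f_A = (δ_mix − δ_B)/(δ_A − δ_B) = (-48.1 − (-30.764))/(-73.665 − (-30.764))
f_A = -17.336 / -42.900 = 0.4041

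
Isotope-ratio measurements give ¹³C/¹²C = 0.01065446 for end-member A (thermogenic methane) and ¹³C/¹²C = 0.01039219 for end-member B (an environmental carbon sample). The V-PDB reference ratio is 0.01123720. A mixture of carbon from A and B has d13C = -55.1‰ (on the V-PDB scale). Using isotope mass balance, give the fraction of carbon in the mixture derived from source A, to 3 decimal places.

δ_A = (0.01065446/0.01123720 − 1)×1000 = (0.948142 − 1)×1000 = -51.858‰
δ_B = (0.01039219/0.01123720 − 1)×1000 = (0.924802 − 1)×1000 = -75.198‰
f_A = (δ_mix − δ_B)/(δ_A − δ_B) = (-55.1 − (-75.198))/(-51.858 − (-75.198))
f_A = 20.098 / 23.339 = 0.8611

0.861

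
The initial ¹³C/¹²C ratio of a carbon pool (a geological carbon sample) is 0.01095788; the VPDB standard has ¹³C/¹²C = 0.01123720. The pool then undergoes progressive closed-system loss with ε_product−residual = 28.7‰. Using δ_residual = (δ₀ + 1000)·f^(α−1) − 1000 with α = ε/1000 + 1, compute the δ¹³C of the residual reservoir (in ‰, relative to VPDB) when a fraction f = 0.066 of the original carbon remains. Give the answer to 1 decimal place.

δ₀ = (0.01095788/0.01123720 − 1)×1000 = (0.975143 − 1)×1000 = -24.857‰
α − 1 = ε/1000 = 0.0287
f^(α−1) = 0.066^(0.0287) = 0.924956
δ_res = (-24.857 + 1000) × 0.924956 − 1000 = 901.964 − 1000 = -98.04‰

-98.0‰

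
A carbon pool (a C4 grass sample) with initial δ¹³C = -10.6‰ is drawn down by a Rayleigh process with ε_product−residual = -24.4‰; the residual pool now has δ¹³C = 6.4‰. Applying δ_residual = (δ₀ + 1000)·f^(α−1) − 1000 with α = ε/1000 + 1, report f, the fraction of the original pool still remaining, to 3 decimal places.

0.497

α − 1 = ε/1000 = -0.0244
(δ_res + 1000)/(δ₀ + 1000) = (6.4 + 1000)/(-10.6 + 1000) = 1006.4/989.4 = 1.017182
f = 1.017182^(1/-0.0244) = exp(ln(1.017182)/-0.0244) = exp(0.01704/-0.0244)
f = exp(-0.6982) = 0.4975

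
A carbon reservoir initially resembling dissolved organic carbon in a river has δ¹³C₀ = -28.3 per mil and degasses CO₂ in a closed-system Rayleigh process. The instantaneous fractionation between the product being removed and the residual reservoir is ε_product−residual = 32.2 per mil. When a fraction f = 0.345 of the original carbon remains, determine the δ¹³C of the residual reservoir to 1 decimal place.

-61.0 per mil

Rayleigh residual: δ_res = (δ₀ + 1000)·f^(α−1) − 1000
α = ε/1000 + 1 = 1.03220, so α − 1 = 0.03220
f^(α−1) = 0.345^(0.03220) = 0.966313
δ_res = (-28.3 + 1000) × 0.966313 − 1000 = 938.966 − 1000 = -61.03 per mil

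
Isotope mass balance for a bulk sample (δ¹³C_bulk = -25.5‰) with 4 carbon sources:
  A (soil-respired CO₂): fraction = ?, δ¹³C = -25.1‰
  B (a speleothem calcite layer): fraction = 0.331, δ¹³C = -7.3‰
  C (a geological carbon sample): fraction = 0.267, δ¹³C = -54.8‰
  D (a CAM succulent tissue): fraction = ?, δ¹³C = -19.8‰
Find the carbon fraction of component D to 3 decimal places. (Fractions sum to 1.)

Let f_D and f_A be the unknown fractions; fractions sum to 1 so f_D + f_A = 0.402.
Mass balance: Σ fᵢ·δᵢ = δ_bulk ⇒ f_D·(-19.8) + f_A·(-25.1) = -25.5 − (-17.048) = -8.452
Substitute f_A = 0.402 − f_D:
f_D·(-19.8 − -25.1) = -8.452 − 0.402×(-25.1) = 1.638
f_D = 1.638 / 5.3 = 0.3091

0.309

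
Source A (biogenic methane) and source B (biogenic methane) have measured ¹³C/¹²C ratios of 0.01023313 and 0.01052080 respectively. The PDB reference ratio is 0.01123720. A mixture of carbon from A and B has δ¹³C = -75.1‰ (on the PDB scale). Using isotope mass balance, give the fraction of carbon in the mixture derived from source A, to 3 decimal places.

δ_A = (0.01023313/0.01123720 − 1)×1000 = (0.910648 − 1)×1000 = -89.352‰
δ_B = (0.01052080/0.01123720 − 1)×1000 = (0.936247 − 1)×1000 = -63.753‰
f_A = (δ_mix − δ_B)/(δ_A − δ_B) = (-75.1 − (-63.753))/(-89.352 − (-63.753))
f_A = -11.347 / -25.600 = 0.4433

0.443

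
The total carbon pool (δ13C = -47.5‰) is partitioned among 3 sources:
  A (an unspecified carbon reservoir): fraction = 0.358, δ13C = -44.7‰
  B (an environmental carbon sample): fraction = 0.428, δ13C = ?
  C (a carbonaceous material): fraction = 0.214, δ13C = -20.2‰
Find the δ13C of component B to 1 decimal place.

Isotope mass balance: δ_bulk = Σ fᵢ·δᵢ.
-47.5 = 0.358×(-44.7) + 0.428×δ_B + 0.214×(-20.2)
0.428·δ_B = -47.5 − (-20.325) = -27.175
δ_B = -27.175 / 0.428 = -63.49‰

-63.5‰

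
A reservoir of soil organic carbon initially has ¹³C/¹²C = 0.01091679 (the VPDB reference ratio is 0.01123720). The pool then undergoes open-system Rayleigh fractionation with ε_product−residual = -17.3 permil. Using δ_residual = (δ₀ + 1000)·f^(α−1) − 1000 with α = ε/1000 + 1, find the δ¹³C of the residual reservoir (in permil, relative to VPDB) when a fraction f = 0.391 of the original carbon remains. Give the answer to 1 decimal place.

-12.6 permil

δ₀ = (0.01091679/0.01123720 − 1)×1000 = (0.971487 − 1)×1000 = -28.513 permil
α − 1 = ε/1000 = -0.0173
f^(α−1) = 0.391^(-0.0173) = 1.016378
δ_res = (-28.513 + 1000) × 1.016378 − 1000 = 987.398 − 1000 = -12.60 permil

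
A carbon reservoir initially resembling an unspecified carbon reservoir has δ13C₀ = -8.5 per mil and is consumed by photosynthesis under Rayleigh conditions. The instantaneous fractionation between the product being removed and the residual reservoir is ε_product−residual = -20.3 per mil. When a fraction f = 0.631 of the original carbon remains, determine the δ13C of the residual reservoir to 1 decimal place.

0.8 per mil

Rayleigh residual: δ_res = (δ₀ + 1000)·f^(α−1) − 1000
α = ε/1000 + 1 = 0.97970, so α − 1 = -0.02030
f^(α−1) = 0.631^(-0.02030) = 1.009391
δ_res = (-8.5 + 1000) × 1.009391 − 1000 = 1000.811 − 1000 = 0.81 per mil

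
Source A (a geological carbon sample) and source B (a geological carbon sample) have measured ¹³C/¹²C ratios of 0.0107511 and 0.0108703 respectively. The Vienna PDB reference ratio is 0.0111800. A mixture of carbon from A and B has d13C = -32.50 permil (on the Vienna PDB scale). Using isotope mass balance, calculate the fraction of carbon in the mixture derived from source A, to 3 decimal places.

0.450

δ_A = (0.0107511/0.0111800 − 1)×1000 = (0.961637 − 1)×1000 = -38.363 permil
δ_B = (0.0108703/0.0111800 − 1)×1000 = (0.972299 − 1)×1000 = -27.701 permil
f_A = (δ_mix − δ_B)/(δ_A − δ_B) = (-32.50 − (-27.701))/(-38.363 − (-27.701))
f_A = -4.799 / -10.662 = 0.4501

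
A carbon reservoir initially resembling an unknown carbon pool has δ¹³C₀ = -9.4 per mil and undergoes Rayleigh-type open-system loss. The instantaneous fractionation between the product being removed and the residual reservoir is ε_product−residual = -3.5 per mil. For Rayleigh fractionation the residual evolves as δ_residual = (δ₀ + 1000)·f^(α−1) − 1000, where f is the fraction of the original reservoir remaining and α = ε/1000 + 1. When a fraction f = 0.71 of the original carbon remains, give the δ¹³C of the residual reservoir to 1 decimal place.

Rayleigh residual: δ_res = (δ₀ + 1000)·f^(α−1) − 1000
α = ε/1000 + 1 = 0.99650, so α − 1 = -0.00350
f^(α−1) = 0.71^(-0.00350) = 1.001199
δ_res = (-9.4 + 1000) × 1.001199 − 1000 = 991.788 − 1000 = -8.21 per mil

-8.2 per mil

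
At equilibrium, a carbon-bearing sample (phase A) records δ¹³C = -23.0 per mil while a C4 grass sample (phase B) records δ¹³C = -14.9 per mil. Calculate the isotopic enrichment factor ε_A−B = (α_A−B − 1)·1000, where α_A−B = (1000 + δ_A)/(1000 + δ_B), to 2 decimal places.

α_A−B = (1000 + -23.0) / (1000 + -14.9) = 977.0 / 985.1 = 0.991777
ε_A−B = (0.991777 − 1) × 1000 = -8.223 per mil
(The approximation ε ≈ δ_A − δ_B would give -8.1 per mil.)

-8.22 per mil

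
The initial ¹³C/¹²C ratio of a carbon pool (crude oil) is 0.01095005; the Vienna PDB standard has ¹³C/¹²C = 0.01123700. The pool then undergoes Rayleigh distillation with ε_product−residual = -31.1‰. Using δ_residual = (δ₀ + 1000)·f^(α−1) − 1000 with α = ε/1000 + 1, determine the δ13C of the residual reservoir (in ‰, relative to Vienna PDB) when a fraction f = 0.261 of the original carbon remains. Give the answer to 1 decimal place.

δ₀ = (0.01095005/0.01123700 − 1)×1000 = (0.974464 − 1)×1000 = -25.536‰
α − 1 = ε/1000 = -0.0311
f^(α−1) = 0.261^(-0.0311) = 1.042659
δ_res = (-25.536 + 1000) × 1.042659 − 1000 = 1016.034 − 1000 = 16.03‰

16.0‰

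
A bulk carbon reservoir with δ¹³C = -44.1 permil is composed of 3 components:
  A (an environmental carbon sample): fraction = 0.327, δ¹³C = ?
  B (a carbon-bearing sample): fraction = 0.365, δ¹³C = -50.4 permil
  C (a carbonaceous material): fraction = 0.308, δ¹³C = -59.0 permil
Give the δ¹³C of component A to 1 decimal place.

Isotope mass balance: δ_bulk = Σ fᵢ·δᵢ.
-44.1 = 0.327×δ_A + 0.365×(-50.4) + 0.308×(-59.0)
0.327·δ_A = -44.1 − (-36.568) = -7.532
δ_A = -7.532 / 0.327 = -23.03 permil

-23.0 permil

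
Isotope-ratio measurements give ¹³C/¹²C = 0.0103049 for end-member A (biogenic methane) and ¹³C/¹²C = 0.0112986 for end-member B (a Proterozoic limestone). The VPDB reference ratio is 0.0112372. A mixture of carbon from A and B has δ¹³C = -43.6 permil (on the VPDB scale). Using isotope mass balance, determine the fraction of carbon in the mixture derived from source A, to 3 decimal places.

δ_A = (0.0103049/0.0112372 − 1)×1000 = (0.917034 − 1)×1000 = -82.966 permil
δ_B = (0.0112986/0.0112372 − 1)×1000 = (1.005464 − 1)×1000 = 5.464 permil
f_A = (δ_mix − δ_B)/(δ_A − δ_B) = (-43.6 − (5.464))/(-82.966 − (5.464))
f_A = -49.064 / -88.430 = 0.5548

0.555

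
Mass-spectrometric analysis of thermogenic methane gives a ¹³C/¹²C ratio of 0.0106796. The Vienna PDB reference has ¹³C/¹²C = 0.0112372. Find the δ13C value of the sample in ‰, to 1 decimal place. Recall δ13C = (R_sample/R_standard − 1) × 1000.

δ13C = (R_sample / R_standard − 1) × 1000
R_sample / R_standard = 0.0106796 / 0.0112372 = 0.950379
δ13C = (0.950379 − 1) × 1000 = -49.62‰

-49.6‰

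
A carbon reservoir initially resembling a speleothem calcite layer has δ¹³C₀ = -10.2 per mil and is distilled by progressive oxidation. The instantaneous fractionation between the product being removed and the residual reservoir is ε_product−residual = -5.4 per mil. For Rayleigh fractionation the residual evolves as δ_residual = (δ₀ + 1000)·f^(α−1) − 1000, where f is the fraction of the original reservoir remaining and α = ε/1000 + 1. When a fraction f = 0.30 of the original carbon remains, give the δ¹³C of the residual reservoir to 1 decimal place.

Rayleigh residual: δ_res = (δ₀ + 1000)·f^(α−1) − 1000
α = ε/1000 + 1 = 0.99460, so α − 1 = -0.00540
f^(α−1) = 0.30^(-0.00540) = 1.006523
δ_res = (-10.2 + 1000) × 1.006523 − 1000 = 996.256 − 1000 = -3.74 per mil

-3.7 per mil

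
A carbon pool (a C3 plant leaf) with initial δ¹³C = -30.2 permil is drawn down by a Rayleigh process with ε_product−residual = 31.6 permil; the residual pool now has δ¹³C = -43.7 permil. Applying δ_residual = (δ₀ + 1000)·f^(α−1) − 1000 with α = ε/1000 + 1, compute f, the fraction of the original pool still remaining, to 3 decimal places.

α − 1 = ε/1000 = 0.0316
(δ_res + 1000)/(δ₀ + 1000) = (-43.7 + 1000)/(-30.2 + 1000) = 956.3/969.8 = 0.986080
f = 0.986080^(1/0.0316) = exp(ln(0.986080)/0.0316) = exp(-0.01402/0.0316)
f = exp(-0.4436) = 0.6417

0.642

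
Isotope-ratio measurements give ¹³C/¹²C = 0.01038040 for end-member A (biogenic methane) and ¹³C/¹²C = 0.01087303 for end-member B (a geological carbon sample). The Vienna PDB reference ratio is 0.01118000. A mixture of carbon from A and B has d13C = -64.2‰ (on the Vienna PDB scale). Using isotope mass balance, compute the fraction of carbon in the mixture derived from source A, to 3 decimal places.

0.834

δ_A = (0.01038040/0.01118000 − 1)×1000 = (0.928479 − 1)×1000 = -71.521‰
δ_B = (0.01087303/0.01118000 − 1)×1000 = (0.972543 − 1)×1000 = -27.457‰
f_A = (δ_mix − δ_B)/(δ_A − δ_B) = (-64.2 − (-27.457))/(-71.521 − (-27.457))
f_A = -36.743 / -44.064 = 0.8339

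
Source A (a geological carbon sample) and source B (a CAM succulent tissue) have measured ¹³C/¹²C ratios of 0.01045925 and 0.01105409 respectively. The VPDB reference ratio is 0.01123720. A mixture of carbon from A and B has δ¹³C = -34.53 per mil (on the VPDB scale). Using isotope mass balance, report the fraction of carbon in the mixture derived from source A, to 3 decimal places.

δ_A = (0.01045925/0.01123720 − 1)×1000 = (0.930770 − 1)×1000 = -69.230 per mil
δ_B = (0.01105409/0.01123720 − 1)×1000 = (0.983705 − 1)×1000 = -16.295 per mil
f_A = (δ_mix − δ_B)/(δ_A − δ_B) = (-34.53 − (-16.295))/(-69.230 − (-16.295))
f_A = -18.235 / -52.935 = 0.3445

0.344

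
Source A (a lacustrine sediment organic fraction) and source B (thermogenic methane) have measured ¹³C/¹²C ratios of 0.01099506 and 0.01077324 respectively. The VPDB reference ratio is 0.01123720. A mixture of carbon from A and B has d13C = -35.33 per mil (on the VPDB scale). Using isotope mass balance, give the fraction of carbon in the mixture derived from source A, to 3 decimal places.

δ_A = (0.01099506/0.01123720 − 1)×1000 = (0.978452 − 1)×1000 = -21.548 per mil
δ_B = (0.01077324/0.01123720 − 1)×1000 = (0.958712 − 1)×1000 = -41.288 per mil
f_A = (δ_mix − δ_B)/(δ_A − δ_B) = (-35.33 − (-41.288))/(-21.548 − (-41.288))
f_A = 5.958 / 19.740 = 0.3018

0.302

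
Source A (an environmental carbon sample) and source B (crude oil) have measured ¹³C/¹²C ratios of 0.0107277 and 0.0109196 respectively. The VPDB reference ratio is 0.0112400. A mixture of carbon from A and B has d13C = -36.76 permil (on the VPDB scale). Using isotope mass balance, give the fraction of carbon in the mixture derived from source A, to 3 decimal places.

0.483

δ_A = (0.0107277/0.0112400 − 1)×1000 = (0.954422 − 1)×1000 = -45.578 permil
δ_B = (0.0109196/0.0112400 − 1)×1000 = (0.971495 − 1)×1000 = -28.505 permil
f_A = (δ_mix − δ_B)/(δ_A − δ_B) = (-36.76 − (-28.505))/(-45.578 − (-28.505))
f_A = -8.255 / -17.073 = 0.4835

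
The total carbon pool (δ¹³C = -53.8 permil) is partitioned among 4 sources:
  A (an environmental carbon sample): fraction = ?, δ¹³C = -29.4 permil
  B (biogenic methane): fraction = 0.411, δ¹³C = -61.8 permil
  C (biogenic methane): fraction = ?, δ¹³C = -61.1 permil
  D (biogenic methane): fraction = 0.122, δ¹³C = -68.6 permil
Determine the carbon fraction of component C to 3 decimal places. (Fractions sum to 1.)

Let f_C and f_A be the unknown fractions; fractions sum to 1 so f_C + f_A = 0.467.
Mass balance: Σ fᵢ·δᵢ = δ_bulk ⇒ f_C·(-61.1) + f_A·(-29.4) = -53.8 − (-33.769) = -20.031
Substitute f_A = 0.467 − f_C:
f_C·(-61.1 − -29.4) = -20.031 − 0.467×(-29.4) = -6.301
f_C = -6.301 / -31.7 = 0.1988

0.199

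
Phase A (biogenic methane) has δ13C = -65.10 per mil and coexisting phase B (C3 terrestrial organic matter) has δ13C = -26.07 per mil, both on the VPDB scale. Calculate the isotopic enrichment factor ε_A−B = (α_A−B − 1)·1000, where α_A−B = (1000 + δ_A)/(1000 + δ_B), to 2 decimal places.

-40.07 per mil

α_A−B = (1000 + -65.10) / (1000 + -26.07) = 934.90 / 973.93 = 0.959925
ε_A−B = (0.959925 − 1) × 1000 = -40.075 per mil
(The approximation ε ≈ δ_A − δ_B would give -39.03 per mil.)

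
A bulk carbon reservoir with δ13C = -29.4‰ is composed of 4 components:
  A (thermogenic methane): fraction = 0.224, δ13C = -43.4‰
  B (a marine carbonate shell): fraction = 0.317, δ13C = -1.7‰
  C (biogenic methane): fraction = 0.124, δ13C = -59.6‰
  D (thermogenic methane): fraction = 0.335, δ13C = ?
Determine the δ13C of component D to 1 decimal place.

-35.1‰

Isotope mass balance: δ_bulk = Σ fᵢ·δᵢ.
-29.4 = 0.224×(-43.4) + 0.317×(-1.7) + 0.124×(-59.6) + 0.335×δ_D
0.335·δ_D = -29.4 − (-17.651) = -11.749
δ_D = -11.749 / 0.335 = -35.07‰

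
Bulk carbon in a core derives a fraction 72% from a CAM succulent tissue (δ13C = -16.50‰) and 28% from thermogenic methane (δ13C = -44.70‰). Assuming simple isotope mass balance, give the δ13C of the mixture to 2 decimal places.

-24.40‰

δ_mix = f_A·δ_A + f_B·δ_B
δ_mix = 0.72 × (-16.50) + 0.28 × (-44.70)
δ_mix = -11.880 + -12.516 = -24.396‰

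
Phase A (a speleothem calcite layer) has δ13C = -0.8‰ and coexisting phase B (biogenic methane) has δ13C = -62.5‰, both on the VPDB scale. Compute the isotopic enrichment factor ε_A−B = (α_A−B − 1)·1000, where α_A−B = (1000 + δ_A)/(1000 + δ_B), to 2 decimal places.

65.81‰

α_A−B = (1000 + -0.8) / (1000 + -62.5) = 999.2 / 937.5 = 1.065813
ε_A−B = (1.065813 − 1) × 1000 = 65.813‰
(The approximation ε ≈ δ_A − δ_B would give 61.7‰.)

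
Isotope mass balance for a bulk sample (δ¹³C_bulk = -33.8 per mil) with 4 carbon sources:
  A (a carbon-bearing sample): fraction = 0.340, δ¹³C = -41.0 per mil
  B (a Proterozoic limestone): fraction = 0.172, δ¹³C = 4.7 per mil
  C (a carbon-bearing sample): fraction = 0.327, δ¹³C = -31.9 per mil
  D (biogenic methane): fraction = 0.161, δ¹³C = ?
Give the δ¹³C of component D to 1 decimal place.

Isotope mass balance: δ_bulk = Σ fᵢ·δᵢ.
-33.8 = 0.340×(-41.0) + 0.172×(4.7) + 0.327×(-31.9) + 0.161×δ_D
0.161·δ_D = -33.8 − (-23.563) = -10.237
δ_D = -10.237 / 0.161 = -63.58 per mil

-63.6 per mil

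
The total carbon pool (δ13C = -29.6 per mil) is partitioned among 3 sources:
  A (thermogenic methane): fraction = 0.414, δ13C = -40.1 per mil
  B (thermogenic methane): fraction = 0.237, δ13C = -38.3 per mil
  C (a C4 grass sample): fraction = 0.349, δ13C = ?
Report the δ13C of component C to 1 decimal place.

Isotope mass balance: δ_bulk = Σ fᵢ·δᵢ.
-29.6 = 0.414×(-40.1) + 0.237×(-38.3) + 0.349×δ_C
0.349·δ_C = -29.6 − (-25.678) = -3.922
δ_C = -3.922 / 0.349 = -11.24 per mil

-11.2 per mil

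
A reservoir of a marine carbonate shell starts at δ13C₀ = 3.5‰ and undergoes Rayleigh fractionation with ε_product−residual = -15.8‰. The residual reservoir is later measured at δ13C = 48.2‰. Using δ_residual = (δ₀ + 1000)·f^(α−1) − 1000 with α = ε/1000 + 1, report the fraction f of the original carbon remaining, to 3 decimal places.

0.063

α − 1 = ε/1000 = -0.0158
(δ_res + 1000)/(δ₀ + 1000) = (48.2 + 1000)/(3.5 + 1000) = 1048.2/1003.5 = 1.044544
f = 1.044544^(1/-0.0158) = exp(ln(1.044544)/-0.0158) = exp(0.04358/-0.0158)
f = exp(-2.7583) = 0.0634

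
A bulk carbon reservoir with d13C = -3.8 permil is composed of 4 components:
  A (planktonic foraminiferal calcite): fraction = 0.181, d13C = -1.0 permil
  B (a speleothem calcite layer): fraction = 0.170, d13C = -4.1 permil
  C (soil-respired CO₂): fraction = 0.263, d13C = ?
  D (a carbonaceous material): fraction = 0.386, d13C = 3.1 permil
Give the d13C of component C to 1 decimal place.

Isotope mass balance: δ_bulk = Σ fᵢ·δᵢ.
-3.8 = 0.181×(-1.0) + 0.170×(-4.1) + 0.263×δ_C + 0.386×(3.1)
0.263·δ_C = -3.8 − (0.319) = -4.119
δ_C = -4.119 / 0.263 = -15.66 permil

-15.7 permil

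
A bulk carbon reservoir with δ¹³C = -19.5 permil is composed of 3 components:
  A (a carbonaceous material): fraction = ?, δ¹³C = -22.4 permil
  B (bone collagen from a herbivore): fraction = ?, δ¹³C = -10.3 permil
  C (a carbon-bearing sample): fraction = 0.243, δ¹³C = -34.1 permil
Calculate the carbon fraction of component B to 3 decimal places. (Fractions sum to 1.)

Let f_B and f_A be the unknown fractions; fractions sum to 1 so f_B + f_A = 0.757.
Mass balance: Σ fᵢ·δᵢ = δ_bulk ⇒ f_B·(-10.3) + f_A·(-22.4) = -19.5 − (-8.286) = -11.214
Substitute f_A = 0.757 − f_B:
f_B·(-10.3 − -22.4) = -11.214 − 0.757×(-22.4) = 5.743
f_B = 5.743 / 12.1 = 0.4746

0.475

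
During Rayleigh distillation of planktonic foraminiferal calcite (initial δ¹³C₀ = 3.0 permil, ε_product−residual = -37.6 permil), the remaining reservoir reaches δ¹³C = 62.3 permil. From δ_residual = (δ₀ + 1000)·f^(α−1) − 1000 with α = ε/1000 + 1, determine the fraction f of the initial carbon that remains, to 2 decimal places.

α − 1 = ε/1000 = -0.0376
(δ_res + 1000)/(δ₀ + 1000) = (62.3 + 1000)/(3.0 + 1000) = 1062.3/1003.0 = 1.059123
f = 1.059123^(1/-0.0376) = exp(ln(1.059123)/-0.0376) = exp(0.05744/-0.0376)
f = exp(-1.5277) = 0.2170

0.22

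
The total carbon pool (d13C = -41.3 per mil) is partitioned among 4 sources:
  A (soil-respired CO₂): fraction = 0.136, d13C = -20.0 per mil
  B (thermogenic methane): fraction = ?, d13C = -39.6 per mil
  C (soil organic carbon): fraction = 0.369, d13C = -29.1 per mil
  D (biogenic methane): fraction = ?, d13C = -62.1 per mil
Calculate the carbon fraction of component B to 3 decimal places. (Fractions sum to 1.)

Let f_B and f_D be the unknown fractions; fractions sum to 1 so f_B + f_D = 0.495.
Mass balance: Σ fᵢ·δᵢ = δ_bulk ⇒ f_B·(-39.6) + f_D·(-62.1) = -41.3 − (-13.458) = -27.842
Substitute f_D = 0.495 − f_B:
f_B·(-39.6 − -62.1) = -27.842 − 0.495×(-62.1) = 2.897
f_B = 2.897 / 22.5 = 0.1288

0.129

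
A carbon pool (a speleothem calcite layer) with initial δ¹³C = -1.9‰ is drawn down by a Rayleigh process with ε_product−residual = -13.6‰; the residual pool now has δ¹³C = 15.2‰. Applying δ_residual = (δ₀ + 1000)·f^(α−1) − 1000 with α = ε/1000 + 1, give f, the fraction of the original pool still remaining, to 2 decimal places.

α − 1 = ε/1000 = -0.0136
(δ_res + 1000)/(δ₀ + 1000) = (15.2 + 1000)/(-1.9 + 1000) = 1015.2/998.1 = 1.017133
f = 1.017133^(1/-0.0136) = exp(ln(1.017133)/-0.0136) = exp(0.01699/-0.0136)
f = exp(-1.2491) = 0.2868

0.29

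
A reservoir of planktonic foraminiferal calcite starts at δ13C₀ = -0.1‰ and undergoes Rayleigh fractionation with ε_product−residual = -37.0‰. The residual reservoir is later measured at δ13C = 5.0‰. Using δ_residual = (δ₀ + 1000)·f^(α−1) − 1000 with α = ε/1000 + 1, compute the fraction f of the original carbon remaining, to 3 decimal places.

0.872

α − 1 = ε/1000 = -0.0370
(δ_res + 1000)/(δ₀ + 1000) = (5.0 + 1000)/(-0.1 + 1000) = 1005.0/999.9 = 1.005101
f = 1.005101^(1/-0.0370) = exp(ln(1.005101)/-0.0370) = exp(0.00509/-0.0370)
f = exp(-0.1375) = 0.8715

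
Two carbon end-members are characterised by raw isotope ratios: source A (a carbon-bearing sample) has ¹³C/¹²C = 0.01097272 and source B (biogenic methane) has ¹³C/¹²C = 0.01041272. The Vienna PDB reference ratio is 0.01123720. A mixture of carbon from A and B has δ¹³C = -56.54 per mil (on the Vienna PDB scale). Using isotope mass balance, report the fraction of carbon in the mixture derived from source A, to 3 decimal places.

δ_A = (0.01097272/0.01123720 − 1)×1000 = (0.976464 − 1)×1000 = -23.536 per mil
δ_B = (0.01041272/0.01123720 − 1)×1000 = (0.926629 − 1)×1000 = -73.371 per mil
f_A = (δ_mix − δ_B)/(δ_A − δ_B) = (-56.54 − (-73.371))/(-23.536 − (-73.371))
f_A = 16.831 / 49.834 = 0.3377

0.338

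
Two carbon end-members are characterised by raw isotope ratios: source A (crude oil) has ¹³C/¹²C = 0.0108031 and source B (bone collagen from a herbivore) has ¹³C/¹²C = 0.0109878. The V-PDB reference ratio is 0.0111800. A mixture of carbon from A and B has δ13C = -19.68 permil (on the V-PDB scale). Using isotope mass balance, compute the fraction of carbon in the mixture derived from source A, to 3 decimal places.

δ_A = (0.0108031/0.0111800 − 1)×1000 = (0.966288 − 1)×1000 = -33.712 permil
δ_B = (0.0109878/0.0111800 − 1)×1000 = (0.982809 − 1)×1000 = -17.191 permil
f_A = (δ_mix − δ_B)/(δ_A − δ_B) = (-19.68 − (-17.191))/(-33.712 − (-17.191))
f_A = -2.489 / -16.521 = 0.1506

0.151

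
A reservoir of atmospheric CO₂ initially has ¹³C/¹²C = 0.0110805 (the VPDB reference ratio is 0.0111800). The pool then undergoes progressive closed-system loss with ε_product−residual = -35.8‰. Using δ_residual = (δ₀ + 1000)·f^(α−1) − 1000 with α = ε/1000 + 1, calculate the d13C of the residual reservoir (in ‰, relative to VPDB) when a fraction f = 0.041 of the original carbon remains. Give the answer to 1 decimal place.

111.2‰

δ₀ = (0.0110805/0.0111800 − 1)×1000 = (0.991100 − 1)×1000 = -8.900‰
α − 1 = ε/1000 = -0.0358
f^(α−1) = 0.041^(-0.0358) = 1.121146
δ_res = (-8.900 + 1000) × 1.121146 − 1000 = 1111.168 − 1000 = 111.17‰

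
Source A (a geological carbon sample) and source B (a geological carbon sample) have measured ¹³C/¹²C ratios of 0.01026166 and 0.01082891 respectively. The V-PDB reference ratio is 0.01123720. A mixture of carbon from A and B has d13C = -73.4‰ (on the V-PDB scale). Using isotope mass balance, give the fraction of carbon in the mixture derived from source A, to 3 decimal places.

0.734

δ_A = (0.01026166/0.01123720 − 1)×1000 = (0.913187 − 1)×1000 = -86.813‰
δ_B = (0.01082891/0.01123720 − 1)×1000 = (0.963666 − 1)×1000 = -36.334‰
f_A = (δ_mix − δ_B)/(δ_A − δ_B) = (-73.4 − (-36.334))/(-86.813 − (-36.334))
f_A = -37.066 / -50.480 = 0.7343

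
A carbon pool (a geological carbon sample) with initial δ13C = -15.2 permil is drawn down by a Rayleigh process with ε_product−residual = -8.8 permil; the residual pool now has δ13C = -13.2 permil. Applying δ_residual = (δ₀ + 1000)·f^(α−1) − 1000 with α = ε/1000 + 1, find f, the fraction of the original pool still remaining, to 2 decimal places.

α − 1 = ε/1000 = -0.0088
(δ_res + 1000)/(δ₀ + 1000) = (-13.2 + 1000)/(-15.2 + 1000) = 986.8/984.8 = 1.002031
f = 1.002031^(1/-0.0088) = exp(ln(1.002031)/-0.0088) = exp(0.00203/-0.0088)
f = exp(-0.2305) = 0.7941

0.79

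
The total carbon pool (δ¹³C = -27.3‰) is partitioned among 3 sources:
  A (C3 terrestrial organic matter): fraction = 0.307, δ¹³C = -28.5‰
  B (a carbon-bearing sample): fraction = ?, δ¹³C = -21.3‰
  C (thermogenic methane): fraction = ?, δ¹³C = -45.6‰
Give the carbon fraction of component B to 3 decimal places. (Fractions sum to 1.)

0.537

Let f_B and f_C be the unknown fractions; fractions sum to 1 so f_B + f_C = 0.693.
Mass balance: Σ fᵢ·δᵢ = δ_bulk ⇒ f_B·(-21.3) + f_C·(-45.6) = -27.3 − (-8.749) = -18.550
Substitute f_C = 0.693 − f_B:
f_B·(-21.3 − -45.6) = -18.550 − 0.693×(-45.6) = 13.050
f_B = 13.050 / 24.3 = 0.5370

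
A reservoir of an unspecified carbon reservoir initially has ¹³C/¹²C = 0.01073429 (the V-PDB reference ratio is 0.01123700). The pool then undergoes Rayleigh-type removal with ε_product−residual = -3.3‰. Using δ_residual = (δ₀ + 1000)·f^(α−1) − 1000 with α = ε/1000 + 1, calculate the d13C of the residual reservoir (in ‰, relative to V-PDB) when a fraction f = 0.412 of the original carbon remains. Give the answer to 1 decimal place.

-41.9‰

δ₀ = (0.01073429/0.01123700 − 1)×1000 = (0.955263 − 1)×1000 = -44.737‰
α − 1 = ε/1000 = -0.0033
f^(α−1) = 0.412^(-0.0033) = 1.002931
δ_res = (-44.737 + 1000) × 1.002931 − 1000 = 958.062 − 1000 = -41.94‰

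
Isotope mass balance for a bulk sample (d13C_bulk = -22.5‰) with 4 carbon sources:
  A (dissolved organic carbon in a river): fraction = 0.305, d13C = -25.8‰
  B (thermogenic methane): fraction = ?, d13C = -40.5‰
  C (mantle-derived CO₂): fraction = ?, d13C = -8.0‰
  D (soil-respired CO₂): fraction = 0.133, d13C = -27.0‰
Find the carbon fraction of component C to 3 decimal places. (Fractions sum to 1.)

Let f_C and f_B be the unknown fractions; fractions sum to 1 so f_C + f_B = 0.562.
Mass balance: Σ fᵢ·δᵢ = δ_bulk ⇒ f_C·(-8.0) + f_B·(-40.5) = -22.5 − (-11.460) = -11.040
Substitute f_B = 0.562 − f_C:
f_C·(-8.0 − -40.5) = -11.040 − 0.562×(-40.5) = 11.721
f_C = 11.721 / 32.5 = 0.3606

0.361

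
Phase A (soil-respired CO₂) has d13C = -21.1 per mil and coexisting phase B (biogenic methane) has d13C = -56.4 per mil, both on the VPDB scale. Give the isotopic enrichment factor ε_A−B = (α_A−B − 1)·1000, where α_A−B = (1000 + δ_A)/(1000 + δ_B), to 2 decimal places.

37.41 per mil

α_A−B = (1000 + -21.1) / (1000 + -56.4) = 978.9 / 943.6 = 1.037410
ε_A−B = (1.037410 − 1) × 1000 = 37.410 per mil
(The approximation ε ≈ δ_A − δ_B would give 35.3 per mil.)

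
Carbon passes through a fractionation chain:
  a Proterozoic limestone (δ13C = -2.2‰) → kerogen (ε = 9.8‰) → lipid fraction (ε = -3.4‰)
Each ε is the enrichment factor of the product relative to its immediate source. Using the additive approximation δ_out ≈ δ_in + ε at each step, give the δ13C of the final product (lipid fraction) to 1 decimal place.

4.2‰

step 1: δ ≈ -2.2 + (9.8) = 7.6‰
step 2: δ ≈ 7.6 + (-3.4) = 4.2‰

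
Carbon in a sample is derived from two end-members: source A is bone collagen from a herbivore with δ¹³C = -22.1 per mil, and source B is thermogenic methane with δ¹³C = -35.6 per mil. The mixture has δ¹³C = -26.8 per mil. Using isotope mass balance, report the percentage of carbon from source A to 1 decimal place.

65.2%

δ_mix = f_A·δ_A + (1 − f_A)·δ_B  ⇒  f_A = (δ_mix − δ_B)/(δ_A − δ_B)
f_A = (-26.8 − (-35.6)) / (-22.1 − (-35.6))
f_A = 8.8 / 13.5 = 0.6519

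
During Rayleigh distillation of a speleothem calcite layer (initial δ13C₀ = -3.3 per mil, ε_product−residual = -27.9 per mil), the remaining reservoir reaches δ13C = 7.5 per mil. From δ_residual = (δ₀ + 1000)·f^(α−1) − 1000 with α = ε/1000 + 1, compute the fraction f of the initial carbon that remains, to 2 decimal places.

0.68

α − 1 = ε/1000 = -0.0279
(δ_res + 1000)/(δ₀ + 1000) = (7.5 + 1000)/(-3.3 + 1000) = 1007.5/996.7 = 1.010836
f = 1.010836^(1/-0.0279) = exp(ln(1.010836)/-0.0279) = exp(0.01078/-0.0279)
f = exp(-0.3863) = 0.6796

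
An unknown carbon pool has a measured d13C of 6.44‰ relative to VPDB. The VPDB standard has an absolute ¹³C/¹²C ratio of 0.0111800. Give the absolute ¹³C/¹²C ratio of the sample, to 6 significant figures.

R_sample = R_standard × (d13C/1000 + 1)
R_sample = 0.0111800 × (6.44/1000 + 1) = 0.0111800 × 1.006440
R_sample = 0.0112520

0.0112520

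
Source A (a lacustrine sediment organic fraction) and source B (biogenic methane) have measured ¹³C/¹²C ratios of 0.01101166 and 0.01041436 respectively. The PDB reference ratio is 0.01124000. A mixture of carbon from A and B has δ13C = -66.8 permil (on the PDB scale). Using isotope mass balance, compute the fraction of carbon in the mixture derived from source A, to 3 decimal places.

δ_A = (0.01101166/0.01124000 − 1)×1000 = (0.979685 − 1)×1000 = -20.315 permil
δ_B = (0.01041436/0.01124000 − 1)×1000 = (0.926544 − 1)×1000 = -73.456 permil
f_A = (δ_mix − δ_B)/(δ_A − δ_B) = (-66.8 − (-73.456))/(-20.315 − (-73.456))
f_A = 6.656 / 53.141 = 0.1252

0.125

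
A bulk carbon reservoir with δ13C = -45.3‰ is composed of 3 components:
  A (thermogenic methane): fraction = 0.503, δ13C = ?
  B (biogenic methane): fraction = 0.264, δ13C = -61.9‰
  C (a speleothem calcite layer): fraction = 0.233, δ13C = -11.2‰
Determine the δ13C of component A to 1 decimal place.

Isotope mass balance: δ_bulk = Σ fᵢ·δᵢ.
-45.3 = 0.503×δ_A + 0.264×(-61.9) + 0.233×(-11.2)
0.503·δ_A = -45.3 − (-18.951) = -26.349
δ_A = -26.349 / 0.503 = -52.38‰

-52.4‰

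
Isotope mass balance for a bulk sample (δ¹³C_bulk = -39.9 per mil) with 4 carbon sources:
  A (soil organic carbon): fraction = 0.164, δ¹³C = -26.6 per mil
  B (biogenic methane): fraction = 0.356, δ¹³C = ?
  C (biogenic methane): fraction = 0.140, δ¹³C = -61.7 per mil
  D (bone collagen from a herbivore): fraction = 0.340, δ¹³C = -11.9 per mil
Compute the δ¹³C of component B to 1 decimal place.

-64.2 per mil

Isotope mass balance: δ_bulk = Σ fᵢ·δᵢ.
-39.9 = 0.164×(-26.6) + 0.356×δ_B + 0.140×(-61.7) + 0.340×(-11.9)
0.356·δ_B = -39.9 − (-17.046) = -22.854
δ_B = -22.854 / 0.356 = -64.20 per mil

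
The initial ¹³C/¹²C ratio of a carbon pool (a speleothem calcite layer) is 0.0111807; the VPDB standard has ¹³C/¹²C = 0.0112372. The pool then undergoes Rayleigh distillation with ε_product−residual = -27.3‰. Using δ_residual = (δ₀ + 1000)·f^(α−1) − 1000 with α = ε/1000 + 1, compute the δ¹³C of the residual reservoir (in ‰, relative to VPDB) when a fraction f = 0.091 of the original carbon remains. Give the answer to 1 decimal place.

δ₀ = (0.0111807/0.0112372 − 1)×1000 = (0.994972 − 1)×1000 = -5.028‰
α − 1 = ε/1000 = -0.0273
f^(α−1) = 0.091^(-0.0273) = 1.067624
δ_res = (-5.028 + 1000) × 1.067624 − 1000 = 1062.256 − 1000 = 62.26‰

62.3‰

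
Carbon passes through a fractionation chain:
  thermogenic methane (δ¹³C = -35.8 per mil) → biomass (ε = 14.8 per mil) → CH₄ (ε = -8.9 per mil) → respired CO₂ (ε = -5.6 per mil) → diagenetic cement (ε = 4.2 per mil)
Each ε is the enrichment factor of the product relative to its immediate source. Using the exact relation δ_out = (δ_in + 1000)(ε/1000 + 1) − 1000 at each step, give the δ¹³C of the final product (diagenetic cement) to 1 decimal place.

-31.6 per mil

step 1: δ = (-35.80 + 1000)·(14.8/1000 + 1) − 1000 = -21.53 per mil
step 2: δ = (-21.53 + 1000)·(-8.9/1000 + 1) − 1000 = -30.24 per mil
step 3: δ = (-30.24 + 1000)·(-5.6/1000 + 1) − 1000 = -35.67 per mil
step 4: δ = (-35.67 + 1000)·(4.2/1000 + 1) − 1000 = -31.62 per mil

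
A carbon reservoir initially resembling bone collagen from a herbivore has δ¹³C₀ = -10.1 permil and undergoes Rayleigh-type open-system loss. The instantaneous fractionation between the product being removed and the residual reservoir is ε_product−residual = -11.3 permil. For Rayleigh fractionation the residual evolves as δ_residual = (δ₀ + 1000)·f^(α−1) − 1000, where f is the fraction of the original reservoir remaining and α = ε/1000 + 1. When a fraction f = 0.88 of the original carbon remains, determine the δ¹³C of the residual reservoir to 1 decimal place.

-8.7 permil

Rayleigh residual: δ_res = (δ₀ + 1000)·f^(α−1) − 1000
α = ε/1000 + 1 = 0.98870, so α − 1 = -0.01130
f^(α−1) = 0.88^(-0.01130) = 1.001446
δ_res = (-10.1 + 1000) × 1.001446 − 1000 = 991.331 − 1000 = -8.67 permil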